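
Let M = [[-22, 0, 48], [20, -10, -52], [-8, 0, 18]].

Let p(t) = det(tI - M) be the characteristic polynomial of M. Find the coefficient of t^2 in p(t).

14

The coefficient of t^2 of det(tI - M) is −trace(M).
trace(M) = (-22) + (-10) + (18) = -14, so the coefficient is 14.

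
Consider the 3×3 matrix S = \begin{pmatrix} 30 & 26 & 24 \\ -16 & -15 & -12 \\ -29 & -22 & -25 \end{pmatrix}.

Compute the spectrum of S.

-7, -2, -1

Set up det(λI - S) = 0.
Expanding the 3×3 determinant: p(λ) = λ^3 + 10λ^2 + 23λ + 14.
Rational-root test: λ = -7 gives p(-7) = 0.
Factor out (λ + 7): p(λ) = (λ + 7)·(λ^2 + 3λ + 2).
The quadratic factors as (λ + 2)·(λ + 1).
Eigenvalues: -7, -2, -1.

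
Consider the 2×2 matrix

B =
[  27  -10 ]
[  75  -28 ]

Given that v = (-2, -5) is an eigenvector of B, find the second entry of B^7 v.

First find the eigenvalue: Bv = (-4, -10) = 2·(-2, -5), so λ = 2.
Then B^7 v = λ^7·v = 2^7·(-2, -5) = 128·(-2, -5) = (-256, -640).

-640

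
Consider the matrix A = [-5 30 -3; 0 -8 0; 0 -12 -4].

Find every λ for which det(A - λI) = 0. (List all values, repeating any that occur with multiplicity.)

-8, -5, -4

Set up det(λI - A) = 0.
Expanding along the first row, p(λ) = λ^3 + 17λ^2 + 92λ + 160.
Since p(-4) = 0, λ = -4 is a root.
Factor out (λ + 4): p(λ) = (λ + 4)·(λ^2 + 13λ + 40).
The quadratic factors as (λ + 8)·(λ + 5).
Eigenvalues: -8, -5, -4.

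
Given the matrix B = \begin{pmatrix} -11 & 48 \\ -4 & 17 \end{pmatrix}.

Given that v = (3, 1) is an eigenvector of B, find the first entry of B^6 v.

46875

First find the eigenvalue: Bv = (15, 5) = 5·(3, 1), so λ = 5.
Then B^6 v = λ^6·v = 5^6·(3, 1) = 15625·(3, 1) = (46875, 15625).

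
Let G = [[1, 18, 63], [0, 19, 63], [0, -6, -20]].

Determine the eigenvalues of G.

-2, 1, 1

Set up det(λI - G) = 0.
Expanding along the first row, p(λ) = λ^3 - 3λ + 2.
Try λ = -2: p(-2) = 0, so -2 is a root.
Factor out (λ + 2): p(λ) = (λ + 2)·(λ^2 - 2λ + 1).
The quadratic factor is (λ - 1)^2.
Eigenvalues: -2, 1, 1.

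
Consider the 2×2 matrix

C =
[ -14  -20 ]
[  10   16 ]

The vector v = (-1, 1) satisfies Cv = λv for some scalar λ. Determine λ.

Compute Cv: C·(-1, 1) = (-6, 6).
Since Cv = λv, compare component 1: -6 = λ·-1, so λ = 6.

6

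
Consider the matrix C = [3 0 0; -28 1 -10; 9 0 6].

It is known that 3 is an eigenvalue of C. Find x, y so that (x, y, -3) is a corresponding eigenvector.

We need (C - 3I)v = 0.
C - 3I = [[0, 0, 0], [-28, -2, -10], [9, 0, 3]].
Row 1: (0)·x + (0)·y + (0)·-3 = 0
Row 2: (-28)·x + (-2)·y + (-10)·-3 = 0
Row 3: (9)·x + (0)·y + (3)·-3 = 0
Solving gives x = 1, y = 1.
Check: C·(1, 1, -3) = (3, 3, -9) = 3·(1, 1, -3).

1, 1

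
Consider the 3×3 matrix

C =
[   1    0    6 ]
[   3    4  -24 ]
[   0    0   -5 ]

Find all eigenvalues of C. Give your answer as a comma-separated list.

-5, 1, 4

Compute the characteristic polynomial p(t) = det(tI - C).
Expanding along the first row, p(t) = t^3 - 21t + 20.
Since p(4) = 0, t = 4 is a root.
Factor out (t - 4): p(t) = (t - 4)·(t^2 + 4t - 5).
The quadratic factors as (t + 5)·(t - 1).
Eigenvalues: -5, 1, 4.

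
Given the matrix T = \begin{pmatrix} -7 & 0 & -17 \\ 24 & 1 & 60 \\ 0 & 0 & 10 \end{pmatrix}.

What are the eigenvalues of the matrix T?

Set up det(tI - T) = 0.
Cofactor expansion gives p(t) = t^3 - 4t^2 - 67t + 70.
Since p(10) = 0, t = 10 is a root.
Dividing by (t - 10) leaves t^2 + 6t - 7.
The quadratic factors as (t + 7)·(t - 1).
Eigenvalues: -7, 1, 10.

-7, 1, 10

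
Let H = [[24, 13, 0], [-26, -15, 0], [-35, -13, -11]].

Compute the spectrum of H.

-11, -2, 11

Compute the characteristic polynomial p(r) = det(rI - H).
Expanding the 3×3 determinant: p(r) = r^3 + 2r^2 - 121r - 242.
Since p(-2) = 0, r = -2 is a root.
Dividing by (r + 2) leaves r^2 - 121.
The quadratic factors as (r + 11)·(r - 11).
Eigenvalues: -11, -2, 11.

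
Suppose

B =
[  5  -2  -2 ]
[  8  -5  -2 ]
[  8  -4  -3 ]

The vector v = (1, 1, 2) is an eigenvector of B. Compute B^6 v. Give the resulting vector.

(1, 1, 2)

First find the eigenvalue: Bv = (-1, -1, -2) = -1·(1, 1, 2), so λ = -1.
Then B^6 v = λ^6·v = (-1)^6·(1, 1, 2) = 1·(1, 1, 2) = (1, 1, 2).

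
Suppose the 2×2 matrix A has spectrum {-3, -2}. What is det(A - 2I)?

If A has eigenvalues -3, -2, then A - 2I has eigenvalues -5, -4.
det(A - 2I) = (-5) · (-4) = 20.

20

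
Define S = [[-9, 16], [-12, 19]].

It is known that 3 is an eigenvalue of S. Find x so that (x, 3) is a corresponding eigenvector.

4

We need (S - 3I)v = 0.
S - 3I = [[-12, 16], [-12, 16]].
Row 1: (-12)·x + (16)·3 = 0
Row 2: (-12)·x + (16)·3 = 0
Solving gives x = 4.
Check: S·(4, 3) = (12, 9) = 3·(4, 3).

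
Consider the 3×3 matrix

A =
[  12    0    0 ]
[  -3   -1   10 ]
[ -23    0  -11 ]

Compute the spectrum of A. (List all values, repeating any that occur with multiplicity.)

The characteristic polynomial is p(lambda) = det(lambda·I - A).
Cofactor expansion gives p(lambda) = lambda^3 - 133·lambda - 132.
Try lambda = -1: p(-1) = 0, so -1 is a root.
Dividing by (lambda + 1) leaves lambda^2 - lambda - 132.
The quadratic factors as (lambda + 11)·(lambda - 12).
Eigenvalues: -11, -1, 12.

-11, -1, 12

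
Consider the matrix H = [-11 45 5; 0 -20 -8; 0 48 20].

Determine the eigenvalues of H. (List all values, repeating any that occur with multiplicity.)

-11, -4, 4

Set up det(λI - H) = 0.
Expanding the 3×3 determinant: p(λ) = λ^3 + 11λ^2 - 16λ - 176.
Since p(4) = 0, λ = 4 is a root.
Dividing by (λ - 4) leaves λ^2 + 15λ + 44.
The quadratic factors as (λ + 11)·(λ + 4).
Eigenvalues: -11, -4, 4.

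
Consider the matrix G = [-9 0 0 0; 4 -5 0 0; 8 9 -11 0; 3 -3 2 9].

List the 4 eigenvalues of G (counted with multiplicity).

-11, -9, -5, 9

G is lower triangular, so its eigenvalues are the diagonal entries.
Diagonal: -9, -5, -11, 9.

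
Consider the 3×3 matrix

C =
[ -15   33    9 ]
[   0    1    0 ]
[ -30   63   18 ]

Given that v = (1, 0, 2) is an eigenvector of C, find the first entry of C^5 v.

243

First find the eigenvalue: Cv = (3, 0, 6) = 3·(1, 0, 2), so λ = 3.
Then C^5 v = λ^5·v = 3^5·(1, 0, 2) = 243·(1, 0, 2) = (243, 0, 486).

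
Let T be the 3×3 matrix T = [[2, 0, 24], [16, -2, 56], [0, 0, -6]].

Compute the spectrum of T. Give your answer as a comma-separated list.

-6, -2, 2

Compute the characteristic polynomial p(lambda) = det(lambda·I - T).
Expanding along the first row, p(lambda) = lambda^3 + 6·lambda^2 - 4·lambda - 24.
Try lambda = -2: p(-2) = 0, so -2 is a root.
Dividing by (lambda + 2) leaves lambda^2 + 4·lambda - 12.
The quadratic factors as (lambda + 6)·(lambda - 2).
Eigenvalues: -6, -2, 2.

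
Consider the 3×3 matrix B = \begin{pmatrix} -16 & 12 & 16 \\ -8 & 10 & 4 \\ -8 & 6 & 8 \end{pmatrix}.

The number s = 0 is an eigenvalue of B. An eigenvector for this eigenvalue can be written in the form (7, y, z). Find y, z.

4, 4

We need (B)v = 0.
B = [[-16, 12, 16], [-8, 10, 4], [-8, 6, 8]].
Row 1: (-16)·7 + (12)·y + (16)·z = 0
Row 2: (-8)·7 + (10)·y + (4)·z = 0
Row 3: (-8)·7 + (6)·y + (8)·z = 0
Solving gives y = 4, z = 4.
Check: B·(7, 4, 4) = (0, 0, 0) = 0·(7, 4, 4).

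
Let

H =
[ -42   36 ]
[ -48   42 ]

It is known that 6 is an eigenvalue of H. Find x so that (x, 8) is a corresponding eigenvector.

6

We need (H - 6I)v = 0.
H - 6I = [[-48, 36], [-48, 36]].
Row 1: (-48)·x + (36)·8 = 0
Row 2: (-48)·x + (36)·8 = 0
Solving gives x = 6.
Check: H·(6, 8) = (36, 48) = 6·(6, 8).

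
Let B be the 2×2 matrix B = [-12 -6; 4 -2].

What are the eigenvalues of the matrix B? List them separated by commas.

-8, -6

det(B - tI) = (-12 - t)(-2 - t) - (-6)·(4) = t^2 + 14t + 48.
This factors as (t + 8)·(t + 6) = 0.
Eigenvalues: -8, -6.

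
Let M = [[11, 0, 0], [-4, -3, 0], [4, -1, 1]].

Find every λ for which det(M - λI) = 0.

-3, 1, 11

M is lower triangular, so its eigenvalues are the diagonal entries.
Diagonal: 11, -3, 1.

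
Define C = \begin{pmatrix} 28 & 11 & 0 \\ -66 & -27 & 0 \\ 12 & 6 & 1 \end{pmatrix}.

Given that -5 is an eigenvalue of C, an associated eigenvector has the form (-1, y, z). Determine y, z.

3, -1

We need (C + 5I)v = 0.
C + 5I = [[33, 11, 0], [-66, -22, 0], [12, 6, 6]].
Row 1: (33)·-1 + (11)·y + (0)·z = 0
Row 2: (-66)·-1 + (-22)·y + (0)·z = 0
Row 3: (12)·-1 + (6)·y + (6)·z = 0
Solving gives y = 3, z = -1.
Check: C·(-1, 3, -1) = (5, -15, 5) = -5·(-1, 3, -1).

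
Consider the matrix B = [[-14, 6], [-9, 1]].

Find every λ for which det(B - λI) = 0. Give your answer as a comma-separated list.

det(B - λI) = (-14 - λ)(1 - λ) - (6)·(-9) = λ^2 + 13λ + 40.
This factors as (λ + 8)·(λ + 5) = 0.
Eigenvalues: -8, -5.

-8, -5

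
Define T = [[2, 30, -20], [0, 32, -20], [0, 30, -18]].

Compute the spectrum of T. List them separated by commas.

Compute the characteristic polynomial p(t) = det(tI - T).
Expanding the 3×3 determinant: p(t) = t^3 - 16t^2 + 52t - 48.
Since p(2) = 0, t = 2 is a root.
Dividing by (t - 2) leaves t^2 - 14t + 24.
The quadratic factors as (t - 2)·(t - 12).
Eigenvalues: 2, 2, 12.

2, 2, 12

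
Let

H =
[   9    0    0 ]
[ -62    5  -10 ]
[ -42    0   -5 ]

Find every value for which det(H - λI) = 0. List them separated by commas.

-5, 5, 9

Set up det(tI - H) = 0.
Expanding along the first row, p(t) = t^3 - 9t^2 - 25t + 225.
Since p(-5) = 0, t = -5 is a root.
Factor out (t + 5): p(t) = (t + 5)·(t^2 - 14t + 45).
The quadratic factors as (t - 5)·(t - 9).
Eigenvalues: -5, 5, 9.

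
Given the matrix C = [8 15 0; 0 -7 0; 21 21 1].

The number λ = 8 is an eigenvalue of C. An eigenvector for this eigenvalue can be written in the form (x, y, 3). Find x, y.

1, 0

We need (C - 8I)v = 0.
C - 8I = [[0, 15, 0], [0, -15, 0], [21, 21, -7]].
Row 1: (0)·x + (15)·y + (0)·3 = 0
Row 2: (0)·x + (-15)·y + (0)·3 = 0
Row 3: (21)·x + (21)·y + (-7)·3 = 0
Solving gives x = 1, y = 0.
Check: C·(1, 0, 3) = (8, 0, 24) = 8·(1, 0, 3).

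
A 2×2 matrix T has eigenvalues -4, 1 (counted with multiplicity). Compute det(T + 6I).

If T has eigenvalues -4, 1, then T + 6I has eigenvalues 2, 7.
det(T + 6I) = (2) · (7) = 14.

14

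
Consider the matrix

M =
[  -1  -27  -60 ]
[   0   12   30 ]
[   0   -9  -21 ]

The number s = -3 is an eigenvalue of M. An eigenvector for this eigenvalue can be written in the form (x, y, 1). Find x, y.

We need (M + 3I)v = 0.
M + 3I = [[2, -27, -60], [0, 15, 30], [0, -9, -18]].
Row 1: (2)·x + (-27)·y + (-60)·1 = 0
Row 2: (0)·x + (15)·y + (30)·1 = 0
Row 3: (0)·x + (-9)·y + (-18)·1 = 0
Solving gives x = 3, y = -2.
Check: M·(3, -2, 1) = (-9, 6, -3) = -3·(3, -2, 1).

3, -2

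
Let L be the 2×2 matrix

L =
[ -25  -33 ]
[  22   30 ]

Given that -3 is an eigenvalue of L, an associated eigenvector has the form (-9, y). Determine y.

We need (L + 3I)v = 0.
L + 3I = [[-22, -33], [22, 33]].
Row 1: (-22)·-9 + (-33)·y = 0
Row 2: (22)·-9 + (33)·y = 0
Solving gives y = 6.
Check: L·(-9, 6) = (27, -18) = -3·(-9, 6).

6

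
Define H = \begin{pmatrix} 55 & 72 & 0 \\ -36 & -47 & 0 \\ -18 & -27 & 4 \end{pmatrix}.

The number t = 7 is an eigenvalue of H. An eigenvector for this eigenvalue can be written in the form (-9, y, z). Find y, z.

We need (H - 7I)v = 0.
H - 7I = [[48, 72, 0], [-36, -54, 0], [-18, -27, -3]].
Row 1: (48)·-9 + (72)·y + (0)·z = 0
Row 2: (-36)·-9 + (-54)·y + (0)·z = 0
Row 3: (-18)·-9 + (-27)·y + (-3)·z = 0
Solving gives y = 6, z = 0.
Check: H·(-9, 6, 0) = (-63, 42, 0) = 7·(-9, 6, 0).

6, 0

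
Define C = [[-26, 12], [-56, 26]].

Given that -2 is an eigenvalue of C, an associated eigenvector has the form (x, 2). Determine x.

We need (C + 2I)v = 0.
C + 2I = [[-24, 12], [-56, 28]].
Row 1: (-24)·x + (12)·2 = 0
Row 2: (-56)·x + (28)·2 = 0
Solving gives x = 1.
Check: C·(1, 2) = (-2, -4) = -2·(1, 2).

1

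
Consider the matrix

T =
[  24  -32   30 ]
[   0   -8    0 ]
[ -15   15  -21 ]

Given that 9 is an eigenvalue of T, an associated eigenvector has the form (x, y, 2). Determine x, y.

-4, 0

We need (T - 9I)v = 0.
T - 9I = [[15, -32, 30], [0, -17, 0], [-15, 15, -30]].
Row 1: (15)·x + (-32)·y + (30)·2 = 0
Row 2: (0)·x + (-17)·y + (0)·2 = 0
Row 3: (-15)·x + (15)·y + (-30)·2 = 0
Solving gives x = -4, y = 0.
Check: T·(-4, 0, 2) = (-36, 0, 18) = 9·(-4, 0, 2).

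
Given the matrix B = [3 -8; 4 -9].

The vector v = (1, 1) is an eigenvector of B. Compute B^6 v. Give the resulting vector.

(15625, 15625)

First find the eigenvalue: Bv = (-5, -5) = -5·(1, 1), so λ = -5.
Then B^6 v = λ^6·v = (-5)^6·(1, 1) = 15625·(1, 1) = (15625, 15625).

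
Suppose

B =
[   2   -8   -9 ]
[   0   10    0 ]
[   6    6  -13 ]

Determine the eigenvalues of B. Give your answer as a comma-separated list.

-7, -4, 10

Set up det(μI - B) = 0.
Cofactor expansion gives p(μ) = μ^3 + μ^2 - 82μ - 280.
Try μ = -4: p(-4) = 0, so -4 is a root.
Factor out (μ + 4): p(μ) = (μ + 4)·(μ^2 - 3μ - 70).
The quadratic factors as (μ + 7)·(μ - 10).
Eigenvalues: -7, -4, 10.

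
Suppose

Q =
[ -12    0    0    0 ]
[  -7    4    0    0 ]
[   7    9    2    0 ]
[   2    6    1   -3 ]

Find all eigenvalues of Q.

-12, -3, 2, 4

Q is lower triangular, so its eigenvalues are the diagonal entries.
Diagonal: -12, 4, 2, -3.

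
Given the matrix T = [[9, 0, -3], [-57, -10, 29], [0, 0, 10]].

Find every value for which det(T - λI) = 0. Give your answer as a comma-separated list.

Compute the characteristic polynomial p(r) = det(rI - T).
Cofactor expansion gives p(r) = r^3 - 9r^2 - 100r + 900.
Rational-root test: r = 9 gives p(9) = 0.
Factor out (r - 9): p(r) = (r - 9)·(r^2 - 100).
The quadratic factors as (r + 10)·(r - 10).
Eigenvalues: -10, 9, 10.

-10, 9, 10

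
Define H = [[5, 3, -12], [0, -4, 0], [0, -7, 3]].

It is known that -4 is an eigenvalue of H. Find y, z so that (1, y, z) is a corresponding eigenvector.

1, 1

We need (H + 4I)v = 0.
H + 4I = [[9, 3, -12], [0, 0, 0], [0, -7, 7]].
Row 1: (9)·1 + (3)·y + (-12)·z = 0
Row 2: (0)·1 + (0)·y + (0)·z = 0
Row 3: (0)·1 + (-7)·y + (7)·z = 0
Solving gives y = 1, z = 1.
Check: H·(1, 1, 1) = (-4, -4, -4) = -4·(1, 1, 1).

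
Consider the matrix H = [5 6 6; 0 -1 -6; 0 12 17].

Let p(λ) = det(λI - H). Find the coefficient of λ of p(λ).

135

p(λ) = λ^3 - 21λ^2 + 135λ - 275.
The coefficient of λ is 135.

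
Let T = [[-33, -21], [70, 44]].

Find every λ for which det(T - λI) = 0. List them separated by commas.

2, 9

det(T - sI) = (-33 - s)(44 - s) - (-21)·(70) = s^2 - 11s + 18.
This factors as (s - 2)·(s - 9) = 0.
Eigenvalues: 2, 9.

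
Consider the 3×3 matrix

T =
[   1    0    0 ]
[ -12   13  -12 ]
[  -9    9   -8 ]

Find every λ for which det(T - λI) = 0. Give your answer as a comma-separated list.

1, 1, 4

Set up det(λI - T) = 0.
Expanding the 3×3 determinant: p(λ) = λ^3 - 6λ^2 + 9λ - 4.
Rational-root test: λ = 1 gives p(1) = 0.
Dividing by (λ - 1) leaves λ^2 - 5λ + 4.
The quadratic factors as (λ - 1)·(λ - 4).
Eigenvalues: 1, 1, 4.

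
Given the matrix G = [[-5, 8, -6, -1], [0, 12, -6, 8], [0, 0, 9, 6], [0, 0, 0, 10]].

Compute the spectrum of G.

G is upper triangular, so its eigenvalues are the diagonal entries.
Diagonal: -5, 12, 9, 10.

-5, 9, 10, 12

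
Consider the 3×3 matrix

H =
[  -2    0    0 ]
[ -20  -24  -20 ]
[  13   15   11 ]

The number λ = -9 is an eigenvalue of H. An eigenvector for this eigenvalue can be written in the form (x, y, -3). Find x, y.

We need (H + 9I)v = 0.
H + 9I = [[7, 0, 0], [-20, -15, -20], [13, 15, 20]].
Row 1: (7)·x + (0)·y + (0)·-3 = 0
Row 2: (-20)·x + (-15)·y + (-20)·-3 = 0
Row 3: (13)·x + (15)·y + (20)·-3 = 0
Solving gives x = 0, y = 4.
Check: H·(0, 4, -3) = (0, -36, 27) = -9·(0, 4, -3).

0, 4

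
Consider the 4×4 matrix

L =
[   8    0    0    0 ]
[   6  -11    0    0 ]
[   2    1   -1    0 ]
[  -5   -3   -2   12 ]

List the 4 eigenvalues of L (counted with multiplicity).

L is lower triangular, so its eigenvalues are the diagonal entries.
Diagonal: 8, -11, -1, 12.

-11, -1, 8, 12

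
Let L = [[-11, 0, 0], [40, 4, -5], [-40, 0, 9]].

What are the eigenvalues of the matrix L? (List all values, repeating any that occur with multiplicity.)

Compute the characteristic polynomial p(t) = det(tI - L).
Expanding the 3×3 determinant: p(t) = t^3 - 2t^2 - 107t + 396.
Since p(9) = 0, t = 9 is a root.
Factor out (t - 9): p(t) = (t - 9)·(t^2 + 7t - 44).
The quadratic factors as (t + 11)·(t - 4).
Eigenvalues: -11, 4, 9.

-11, 4, 9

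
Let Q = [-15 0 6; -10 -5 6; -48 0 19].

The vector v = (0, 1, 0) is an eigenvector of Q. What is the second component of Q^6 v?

First find the eigenvalue: Qv = (0, -5, 0) = -5·(0, 1, 0), so λ = -5.
Then Q^6 v = λ^6·v = (-5)^6·(0, 1, 0) = 15625·(0, 1, 0) = (0, 15625, 0).

15625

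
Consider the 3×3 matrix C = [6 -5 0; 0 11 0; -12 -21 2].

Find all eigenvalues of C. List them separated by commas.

Compute the characteristic polynomial p(s) = det(sI - C).
Cofactor expansion gives p(s) = s^3 - 19s^2 + 100s - 132.
Rational-root test: s = 2 gives p(2) = 0.
Dividing by (s - 2) leaves s^2 - 17s + 66.
The quadratic factors as (s - 6)·(s - 11).
Eigenvalues: 2, 6, 11.

2, 6, 11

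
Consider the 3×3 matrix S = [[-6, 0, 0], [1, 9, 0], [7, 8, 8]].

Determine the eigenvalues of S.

S is lower triangular, so its eigenvalues are the diagonal entries.
Diagonal: -6, 9, 8.

-6, 8, 9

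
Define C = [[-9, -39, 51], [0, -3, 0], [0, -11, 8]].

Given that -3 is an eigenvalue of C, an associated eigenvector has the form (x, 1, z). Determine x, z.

We need (C + 3I)v = 0.
C + 3I = [[-6, -39, 51], [0, 0, 0], [0, -11, 11]].
Row 1: (-6)·x + (-39)·1 + (51)·z = 0
Row 2: (0)·x + (0)·1 + (0)·z = 0
Row 3: (0)·x + (-11)·1 + (11)·z = 0
Solving gives x = 2, z = 1.
Check: C·(2, 1, 1) = (-6, -3, -3) = -3·(2, 1, 1).

2, 1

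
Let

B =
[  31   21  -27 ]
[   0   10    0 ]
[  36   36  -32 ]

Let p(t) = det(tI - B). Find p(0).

200

p(0) = det(0·I − B) = det(−B) = (−1)^3·det(B).
det(B) = -200, so p(0) = 200.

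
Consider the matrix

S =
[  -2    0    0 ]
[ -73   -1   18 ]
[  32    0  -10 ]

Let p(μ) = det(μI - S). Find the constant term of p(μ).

20

p(μ) = μ^3 + 13μ^2 + 32μ + 20.
The constant term is 20.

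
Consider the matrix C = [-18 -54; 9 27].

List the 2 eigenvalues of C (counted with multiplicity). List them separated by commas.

0, 9

det(C - λI) = (-18 - λ)(27 - λ) - (-54)·(9) = λ^2 - 9λ.
This factors as λ·(λ - 9) = 0.
Eigenvalues: 0, 9.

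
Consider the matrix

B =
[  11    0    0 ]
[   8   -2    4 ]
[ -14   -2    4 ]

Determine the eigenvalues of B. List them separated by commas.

The characteristic polynomial is p(λ) = det(λI - B).
Expanding along the first row, p(λ) = λ^3 - 13λ^2 + 22λ.
Try λ = 0: p(0) = 0, so 0 is a root.
Dividing by λ leaves λ^2 - 13λ + 22.
The quadratic factors as (λ - 2)·(λ - 11).
Eigenvalues: 0, 2, 11.

0, 2, 11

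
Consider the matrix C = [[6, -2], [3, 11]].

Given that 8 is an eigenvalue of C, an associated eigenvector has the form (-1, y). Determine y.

1

We need (C - 8I)v = 0.
C - 8I = [[-2, -2], [3, 3]].
Row 1: (-2)·-1 + (-2)·y = 0
Row 2: (3)·-1 + (3)·y = 0
Solving gives y = 1.
Check: C·(-1, 1) = (-8, 8) = 8·(-1, 1).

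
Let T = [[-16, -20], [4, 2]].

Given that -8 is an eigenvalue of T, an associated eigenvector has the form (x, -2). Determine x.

We need (T + 8I)v = 0.
T + 8I = [[-8, -20], [4, 10]].
Row 1: (-8)·x + (-20)·-2 = 0
Row 2: (4)·x + (10)·-2 = 0
Solving gives x = 5.
Check: T·(5, -2) = (-40, 16) = -8·(5, -2).

5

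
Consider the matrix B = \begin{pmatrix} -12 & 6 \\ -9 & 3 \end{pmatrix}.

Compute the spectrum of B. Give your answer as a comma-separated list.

-6, -3

det(B - tI) = (-12 - t)(3 - t) - (6)·(-9) = t^2 + 9t + 18.
This factors as (t + 6)·(t + 3) = 0.
Eigenvalues: -6, -3.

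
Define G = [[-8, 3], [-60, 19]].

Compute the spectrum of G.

4, 7

det(G - rI) = (-8 - r)(19 - r) - (3)·(-60) = r^2 - 11r + 28.
This factors as (r - 4)·(r - 7) = 0.
Eigenvalues: 4, 7.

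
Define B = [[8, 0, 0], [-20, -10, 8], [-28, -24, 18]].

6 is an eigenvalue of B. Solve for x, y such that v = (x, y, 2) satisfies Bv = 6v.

0, 1

We need (B - 6I)v = 0.
B - 6I = [[2, 0, 0], [-20, -16, 8], [-28, -24, 12]].
Row 1: (2)·x + (0)·y + (0)·2 = 0
Row 2: (-20)·x + (-16)·y + (8)·2 = 0
Row 3: (-28)·x + (-24)·y + (12)·2 = 0
Solving gives x = 0, y = 1.
Check: B·(0, 1, 2) = (0, 6, 12) = 6·(0, 1, 2).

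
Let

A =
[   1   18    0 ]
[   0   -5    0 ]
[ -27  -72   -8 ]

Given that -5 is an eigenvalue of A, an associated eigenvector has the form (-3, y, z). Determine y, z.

We need (A + 5I)v = 0.
A + 5I = [[6, 18, 0], [0, 0, 0], [-27, -72, -3]].
Row 1: (6)·-3 + (18)·y + (0)·z = 0
Row 2: (0)·-3 + (0)·y + (0)·z = 0
Row 3: (-27)·-3 + (-72)·y + (-3)·z = 0
Solving gives y = 1, z = 3.
Check: A·(-3, 1, 3) = (15, -5, -15) = -5·(-3, 1, 3).

1, 3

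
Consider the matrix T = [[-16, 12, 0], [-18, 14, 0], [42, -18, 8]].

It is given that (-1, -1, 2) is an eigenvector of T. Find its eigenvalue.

-4

Compute Tv: T·(-1, -1, 2) = (4, 4, -8).
Since Tv = λv, compare component 1: 4 = λ·-1, so λ = -4.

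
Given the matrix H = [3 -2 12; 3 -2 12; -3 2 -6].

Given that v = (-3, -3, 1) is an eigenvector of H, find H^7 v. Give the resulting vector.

First find the eigenvalue: Hv = (9, 9, -3) = -3·(-3, -3, 1), so λ = -3.
Then H^7 v = λ^7·v = (-3)^7·(-3, -3, 1) = -2187·(-3, -3, 1) = (6561, 6561, -2187).

(6561, 6561, -2187)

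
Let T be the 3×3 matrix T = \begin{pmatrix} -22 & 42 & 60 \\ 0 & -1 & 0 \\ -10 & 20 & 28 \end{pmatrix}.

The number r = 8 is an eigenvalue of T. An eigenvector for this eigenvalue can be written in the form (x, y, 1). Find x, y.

We need (T - 8I)v = 0.
T - 8I = [[-30, 42, 60], [0, -9, 0], [-10, 20, 20]].
Row 1: (-30)·x + (42)·y + (60)·1 = 0
Row 2: (0)·x + (-9)·y + (0)·1 = 0
Row 3: (-10)·x + (20)·y + (20)·1 = 0
Solving gives x = 2, y = 0.
Check: T·(2, 0, 1) = (16, 0, 8) = 8·(2, 0, 1).

2, 0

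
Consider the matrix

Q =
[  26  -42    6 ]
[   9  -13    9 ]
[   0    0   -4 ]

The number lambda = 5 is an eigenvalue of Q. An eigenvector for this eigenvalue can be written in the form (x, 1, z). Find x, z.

We need (Q - 5I)v = 0.
Q - 5I = [[21, -42, 6], [9, -18, 9], [0, 0, -9]].
Row 1: (21)·x + (-42)·1 + (6)·z = 0
Row 2: (9)·x + (-18)·1 + (9)·z = 0
Row 3: (0)·x + (0)·1 + (-9)·z = 0
Solving gives x = 2, z = 0.
Check: Q·(2, 1, 0) = (10, 5, 0) = 5·(2, 1, 0).

2, 0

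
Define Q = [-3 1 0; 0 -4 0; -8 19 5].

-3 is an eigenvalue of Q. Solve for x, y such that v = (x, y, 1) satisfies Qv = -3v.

1, 0

We need (Q + 3I)v = 0.
Q + 3I = [[0, 1, 0], [0, -1, 0], [-8, 19, 8]].
Row 1: (0)·x + (1)·y + (0)·1 = 0
Row 2: (0)·x + (-1)·y + (0)·1 = 0
Row 3: (-8)·x + (19)·y + (8)·1 = 0
Solving gives x = 1, y = 0.
Check: Q·(1, 0, 1) = (-3, 0, -3) = -3·(1, 0, 1).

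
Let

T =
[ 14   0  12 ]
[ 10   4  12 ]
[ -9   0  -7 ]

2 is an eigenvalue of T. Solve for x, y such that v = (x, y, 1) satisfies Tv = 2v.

-1, -1

We need (T - 2I)v = 0.
T - 2I = [[12, 0, 12], [10, 2, 12], [-9, 0, -9]].
Row 1: (12)·x + (0)·y + (12)·1 = 0
Row 2: (10)·x + (2)·y + (12)·1 = 0
Row 3: (-9)·x + (0)·y + (-9)·1 = 0
Solving gives x = -1, y = -1.
Check: T·(-1, -1, 1) = (-2, -2, 2) = 2·(-1, -1, 1).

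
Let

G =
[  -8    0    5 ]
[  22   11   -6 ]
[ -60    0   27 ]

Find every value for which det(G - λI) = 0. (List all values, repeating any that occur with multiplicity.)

7, 11, 12

Set up det(sI - G) = 0.
Expanding the 3×3 determinant: p(s) = s^3 - 30s^2 + 293s - 924.
Try s = 7: p(7) = 0, so 7 is a root.
Dividing by (s - 7) leaves s^2 - 23s + 132.
The quadratic factors as (s - 11)·(s - 12).
Eigenvalues: 7, 11, 12.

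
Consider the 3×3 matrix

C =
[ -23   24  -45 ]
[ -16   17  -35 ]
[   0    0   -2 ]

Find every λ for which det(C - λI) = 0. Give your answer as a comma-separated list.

-7, -2, 1

Set up det(λI - C) = 0.
Expanding the 3×3 determinant: p(λ) = λ^3 + 8λ^2 + 5λ - 14.
Since p(1) = 0, λ = 1 is a root.
Factor out (λ - 1): p(λ) = (λ - 1)·(λ^2 + 9λ + 14).
The quadratic factors as (λ + 7)·(λ + 2).
Eigenvalues: -7, -2, 1.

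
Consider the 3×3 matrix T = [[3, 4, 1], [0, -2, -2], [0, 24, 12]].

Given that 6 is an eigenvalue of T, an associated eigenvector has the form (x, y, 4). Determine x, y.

We need (T - 6I)v = 0.
T - 6I = [[-3, 4, 1], [0, -8, -2], [0, 24, 6]].
Row 1: (-3)·x + (4)·y + (1)·4 = 0
Row 2: (0)·x + (-8)·y + (-2)·4 = 0
Row 3: (0)·x + (24)·y + (6)·4 = 0
Solving gives x = 0, y = -1.
Check: T·(0, -1, 4) = (0, -6, 24) = 6·(0, -1, 4).

0, -1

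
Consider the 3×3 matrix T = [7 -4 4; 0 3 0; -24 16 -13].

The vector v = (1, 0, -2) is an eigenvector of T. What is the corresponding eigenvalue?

Compute Tv: T·(1, 0, -2) = (-1, 0, 2).
Since Tv = λv, compare component 1: -1 = λ·1, so λ = -1.

-1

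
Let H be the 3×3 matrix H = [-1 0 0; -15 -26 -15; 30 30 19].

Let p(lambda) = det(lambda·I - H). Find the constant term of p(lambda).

p(lambda) = lambda^3 + 8·lambda^2 - 37·lambda - 44.
The constant term is -44.

-44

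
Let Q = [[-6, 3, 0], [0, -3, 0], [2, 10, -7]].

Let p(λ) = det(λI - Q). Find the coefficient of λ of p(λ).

p(λ) = λ^3 + 16λ^2 + 81λ + 126.
The coefficient of λ is 81.

81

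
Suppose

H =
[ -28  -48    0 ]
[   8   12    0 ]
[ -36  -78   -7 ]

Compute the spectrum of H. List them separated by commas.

Set up det(rI - H) = 0.
Expanding along the first row, p(r) = r^3 + 23r^2 + 160r + 336.
Since p(-4) = 0, r = -4 is a root.
Dividing by (r + 4) leaves r^2 + 19r + 84.
The quadratic factors as (r + 12)·(r + 7).
Eigenvalues: -12, -7, -4.

-12, -7, -4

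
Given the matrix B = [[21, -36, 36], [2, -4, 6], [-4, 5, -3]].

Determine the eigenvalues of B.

Set up det(λI - B) = 0.
Expanding the 3×3 determinant: p(λ) = λ^3 - 14λ^2 + 51λ - 54.
Rational-root test: λ = 3 gives p(3) = 0.
Dividing by (λ - 3) leaves λ^2 - 11λ + 18.
The quadratic factors as (λ - 2)·(λ - 9).
Eigenvalues: 2, 3, 9.

2, 3, 9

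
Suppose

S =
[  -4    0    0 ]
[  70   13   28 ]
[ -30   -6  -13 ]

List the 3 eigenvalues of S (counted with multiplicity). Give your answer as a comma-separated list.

-4, -1, 1

Compute the characteristic polynomial p(t) = det(tI - S).
Cofactor expansion gives p(t) = t^3 + 4t^2 - t - 4.
Rational-root test: t = -1 gives p(-1) = 0.
Factor out (t + 1): p(t) = (t + 1)·(t^2 + 3t - 4).
The quadratic factors as (t + 4)·(t - 1).
Eigenvalues: -4, -1, 1.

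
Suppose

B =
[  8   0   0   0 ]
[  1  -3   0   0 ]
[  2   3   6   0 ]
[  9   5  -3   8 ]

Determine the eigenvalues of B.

B is lower triangular, so its eigenvalues are the diagonal entries.
Diagonal: 8, -3, 6, 8.

-3, 6, 8, 8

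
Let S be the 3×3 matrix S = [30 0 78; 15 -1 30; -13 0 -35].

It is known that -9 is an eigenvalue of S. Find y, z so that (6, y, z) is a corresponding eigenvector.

0, -3

We need (S + 9I)v = 0.
S + 9I = [[39, 0, 78], [15, 8, 30], [-13, 0, -26]].
Row 1: (39)·6 + (0)·y + (78)·z = 0
Row 2: (15)·6 + (8)·y + (30)·z = 0
Row 3: (-13)·6 + (0)·y + (-26)·z = 0
Solving gives y = 0, z = -3.
Check: S·(6, 0, -3) = (-54, 0, 27) = -9·(6, 0, -3).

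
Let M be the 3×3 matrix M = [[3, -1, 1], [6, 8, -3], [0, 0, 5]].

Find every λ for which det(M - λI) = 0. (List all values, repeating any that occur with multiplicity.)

5, 5, 6

Compute the characteristic polynomial p(s) = det(sI - M).
Expanding along the first row, p(s) = s^3 - 16s^2 + 85s - 150.
Rational-root test: s = 5 gives p(5) = 0.
Factor out (s - 5): p(s) = (s - 5)·(s^2 - 11s + 30).
The quadratic factors as (s - 5)·(s - 6).
Eigenvalues: 5, 5, 6.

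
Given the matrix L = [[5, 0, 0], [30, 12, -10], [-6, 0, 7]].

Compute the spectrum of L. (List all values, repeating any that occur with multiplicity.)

The characteristic polynomial is p(s) = det(sI - L).
Expanding the 3×3 determinant: p(s) = s^3 - 24s^2 + 179s - 420.
Since p(12) = 0, s = 12 is a root.
Dividing by (s - 12) leaves s^2 - 12s + 35.
The quadratic factors as (s - 5)·(s - 7).
Eigenvalues: 5, 7, 12.

5, 7, 12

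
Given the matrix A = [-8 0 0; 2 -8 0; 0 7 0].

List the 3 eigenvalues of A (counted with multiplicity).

-8, -8, 0

A is lower triangular, so its eigenvalues are the diagonal entries.
Diagonal: -8, -8, 0.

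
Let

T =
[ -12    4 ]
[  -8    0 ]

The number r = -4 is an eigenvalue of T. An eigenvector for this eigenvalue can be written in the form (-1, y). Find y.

-2

We need (T + 4I)v = 0.
T + 4I = [[-8, 4], [-8, 4]].
Row 1: (-8)·-1 + (4)·y = 0
Row 2: (-8)·-1 + (4)·y = 0
Solving gives y = -2.
Check: T·(-1, -2) = (4, 8) = -4·(-1, -2).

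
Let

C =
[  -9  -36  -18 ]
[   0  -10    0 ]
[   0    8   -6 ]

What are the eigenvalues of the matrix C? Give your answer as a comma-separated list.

-10, -9, -6

Set up det(lambda·I - C) = 0.
Expanding the 3×3 determinant: p(lambda) = lambda^3 + 25·lambda^2 + 204·lambda + 540.
Rational-root test: lambda = -10 gives p(-10) = 0.
Dividing by (lambda + 10) leaves lambda^2 + 15·lambda + 54.
The quadratic factors as (lambda + 9)·(lambda + 6).
Eigenvalues: -10, -9, -6.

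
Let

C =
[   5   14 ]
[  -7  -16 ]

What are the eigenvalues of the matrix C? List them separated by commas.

-9, -2

det(C - lambda·I) = (5 - lambda)(-16 - lambda) - (14)·(-7) = lambda^2 + 11·lambda + 18.
This factors as (lambda + 9)·(lambda + 2) = 0.
Eigenvalues: -9, -2.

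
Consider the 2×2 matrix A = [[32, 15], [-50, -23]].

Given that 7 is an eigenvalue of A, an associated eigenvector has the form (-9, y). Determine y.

We need (A - 7I)v = 0.
A - 7I = [[25, 15], [-50, -30]].
Row 1: (25)·-9 + (15)·y = 0
Row 2: (-50)·-9 + (-30)·y = 0
Solving gives y = 15.
Check: A·(-9, 15) = (-63, 105) = 7·(-9, 15).

15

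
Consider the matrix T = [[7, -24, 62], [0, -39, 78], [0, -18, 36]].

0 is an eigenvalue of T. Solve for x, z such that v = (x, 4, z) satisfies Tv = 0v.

We need (T)v = 0.
T = [[7, -24, 62], [0, -39, 78], [0, -18, 36]].
Row 1: (7)·x + (-24)·4 + (62)·z = 0
Row 2: (0)·x + (-39)·4 + (78)·z = 0
Row 3: (0)·x + (-18)·4 + (36)·z = 0
Solving gives x = -4, z = 2.
Check: T·(-4, 4, 2) = (0, 0, 0) = 0·(-4, 4, 2).

-4, 2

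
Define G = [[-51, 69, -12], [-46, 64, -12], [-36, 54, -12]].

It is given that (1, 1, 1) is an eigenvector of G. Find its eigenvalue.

Compute Gv: G·(1, 1, 1) = (6, 6, 6).
Since Gv = λv, compare component 1: 6 = λ·1, so λ = 6.

6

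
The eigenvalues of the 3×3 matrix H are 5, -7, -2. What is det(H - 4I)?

If H has eigenvalues 5, -7, -2, then H - 4I has eigenvalues 1, -11, -6.
det(H - 4I) = (1) · (-11) · (-6) = 66.

66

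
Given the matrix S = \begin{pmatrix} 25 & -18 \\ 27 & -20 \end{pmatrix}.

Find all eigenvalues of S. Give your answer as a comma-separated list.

det(S - sI) = (25 - s)(-20 - s) - (-18)·(27) = s^2 - 5s - 14.
This factors as (s + 2)·(s - 7) = 0.
Eigenvalues: -2, 7.

-2, 7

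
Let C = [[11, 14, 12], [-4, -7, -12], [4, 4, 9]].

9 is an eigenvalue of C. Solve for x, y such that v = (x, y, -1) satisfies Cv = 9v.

We need (C - 9I)v = 0.
C - 9I = [[2, 14, 12], [-4, -16, -12], [4, 4, 0]].
Row 1: (2)·x + (14)·y + (12)·-1 = 0
Row 2: (-4)·x + (-16)·y + (-12)·-1 = 0
Row 3: (4)·x + (4)·y + (0)·-1 = 0
Solving gives x = -1, y = 1.
Check: C·(-1, 1, -1) = (-9, 9, -9) = 9·(-1, 1, -1).

-1, 1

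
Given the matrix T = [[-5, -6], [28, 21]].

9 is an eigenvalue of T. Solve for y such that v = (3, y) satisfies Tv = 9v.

We need (T - 9I)v = 0.
T - 9I = [[-14, -6], [28, 12]].
Row 1: (-14)·3 + (-6)·y = 0
Row 2: (28)·3 + (12)·y = 0
Solving gives y = -7.
Check: T·(3, -7) = (27, -63) = 9·(3, -7).

-7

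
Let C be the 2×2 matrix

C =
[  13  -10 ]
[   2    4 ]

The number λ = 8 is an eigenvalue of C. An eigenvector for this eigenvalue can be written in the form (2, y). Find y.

We need (C - 8I)v = 0.
C - 8I = [[5, -10], [2, -4]].
Row 1: (5)·2 + (-10)·y = 0
Row 2: (2)·2 + (-4)·y = 0
Solving gives y = 1.
Check: C·(2, 1) = (16, 8) = 8·(2, 1).

1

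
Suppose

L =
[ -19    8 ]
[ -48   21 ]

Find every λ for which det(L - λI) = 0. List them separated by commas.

det(L - sI) = (-19 - s)(21 - s) - (8)·(-48) = s^2 - 2s - 15.
This factors as (s + 3)·(s - 5) = 0.
Eigenvalues: -3, 5.

-3, 5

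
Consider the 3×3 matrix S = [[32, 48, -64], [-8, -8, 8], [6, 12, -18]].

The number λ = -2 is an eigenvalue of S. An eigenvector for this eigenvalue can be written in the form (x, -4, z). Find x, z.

0, -3

We need (S + 2I)v = 0.
S + 2I = [[34, 48, -64], [-8, -6, 8], [6, 12, -16]].
Row 1: (34)·x + (48)·-4 + (-64)·z = 0
Row 2: (-8)·x + (-6)·-4 + (8)·z = 0
Row 3: (6)·x + (12)·-4 + (-16)·z = 0
Solving gives x = 0, z = -3.
Check: S·(0, -4, -3) = (0, 8, 6) = -2·(0, -4, -3).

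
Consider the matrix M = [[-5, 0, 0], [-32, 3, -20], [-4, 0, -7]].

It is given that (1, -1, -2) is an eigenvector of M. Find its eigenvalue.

-5

Compute Mv: M·(1, -1, -2) = (-5, 5, 10).
Since Mv = λv, compare component 1: -5 = λ·1, so λ = -5.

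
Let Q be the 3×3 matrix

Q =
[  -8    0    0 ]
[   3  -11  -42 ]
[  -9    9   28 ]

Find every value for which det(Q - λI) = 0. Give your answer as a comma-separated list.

-8, 7, 10

Compute the characteristic polynomial p(s) = det(sI - Q).
Expanding the 3×3 determinant: p(s) = s^3 - 9s^2 - 66s + 560.
Since p(-8) = 0, s = -8 is a root.
Dividing by (s + 8) leaves s^2 - 17s + 70.
The quadratic factors as (s - 7)·(s - 10).
Eigenvalues: -8, 7, 10.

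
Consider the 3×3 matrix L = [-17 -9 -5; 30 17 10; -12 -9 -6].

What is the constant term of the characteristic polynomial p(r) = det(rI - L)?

p(0) = det(0·I − L) = det(−L) = (−1)^3·det(L).
det(L) = -6, so p(0) = 6.

6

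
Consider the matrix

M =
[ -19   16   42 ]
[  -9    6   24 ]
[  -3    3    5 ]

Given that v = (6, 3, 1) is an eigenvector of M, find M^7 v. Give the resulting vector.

(-98304, -49152, -16384)

First find the eigenvalue: Mv = (-24, -12, -4) = -4·(6, 3, 1), so λ = -4.
Then M^7 v = λ^7·v = (-4)^7·(6, 3, 1) = -16384·(6, 3, 1) = (-98304, -49152, -16384).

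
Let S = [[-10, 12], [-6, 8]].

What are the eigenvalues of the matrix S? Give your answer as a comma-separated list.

-4, 2

det(S - μI) = (-10 - μ)(8 - μ) - (12)·(-6) = μ^2 + 2μ - 8.
This factors as (μ + 4)·(μ - 2) = 0.
Eigenvalues: -4, 2.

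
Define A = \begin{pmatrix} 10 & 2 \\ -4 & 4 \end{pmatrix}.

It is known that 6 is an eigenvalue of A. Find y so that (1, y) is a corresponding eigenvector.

-2

We need (A - 6I)v = 0.
A - 6I = [[4, 2], [-4, -2]].
Row 1: (4)·1 + (2)·y = 0
Row 2: (-4)·1 + (-2)·y = 0
Solving gives y = -2.
Check: A·(1, -2) = (6, -12) = 6·(1, -2).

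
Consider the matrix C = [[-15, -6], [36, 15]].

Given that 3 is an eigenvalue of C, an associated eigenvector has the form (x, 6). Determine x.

-2

We need (C - 3I)v = 0.
C - 3I = [[-18, -6], [36, 12]].
Row 1: (-18)·x + (-6)·6 = 0
Row 2: (36)·x + (12)·6 = 0
Solving gives x = -2.
Check: C·(-2, 6) = (-6, 18) = 3·(-2, 6).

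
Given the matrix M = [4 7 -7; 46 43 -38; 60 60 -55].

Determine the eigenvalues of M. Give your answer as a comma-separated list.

-10, -3, 5

Set up det(sI - M) = 0.
Cofactor expansion gives p(s) = s^3 + 8s^2 - 35s - 150.
Rational-root test: s = -3 gives p(-3) = 0.
Factor out (s + 3): p(s) = (s + 3)·(s^2 + 5s - 50).
The quadratic factors as (s + 10)·(s - 5).
Eigenvalues: -10, -3, 5.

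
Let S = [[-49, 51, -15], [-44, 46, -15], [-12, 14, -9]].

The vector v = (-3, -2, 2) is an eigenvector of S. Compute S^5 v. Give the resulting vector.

(9375, 6250, -6250)

First find the eigenvalue: Sv = (15, 10, -10) = -5·(-3, -2, 2), so λ = -5.
Then S^5 v = λ^5·v = (-5)^5·(-3, -2, 2) = -3125·(-3, -2, 2) = (9375, 6250, -6250).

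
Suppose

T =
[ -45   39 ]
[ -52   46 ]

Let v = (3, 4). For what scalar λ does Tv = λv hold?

Compute Tv: T·(3, 4) = (21, 28).
Since Tv = λv, compare component 1: 21 = λ·3, so λ = 7.

7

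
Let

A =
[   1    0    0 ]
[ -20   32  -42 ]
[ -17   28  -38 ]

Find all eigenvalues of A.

Compute the characteristic polynomial p(lambda) = det(lambda·I - A).
Cofactor expansion gives p(lambda) = lambda^3 + 5·lambda^2 - 46·lambda + 40.
Rational-root test: lambda = 1 gives p(1) = 0.
Factor out (lambda - 1): p(lambda) = (lambda - 1)·(lambda^2 + 6·lambda - 40).
The quadratic factors as (lambda + 10)·(lambda - 4).
Eigenvalues: -10, 1, 4.

-10, 1, 4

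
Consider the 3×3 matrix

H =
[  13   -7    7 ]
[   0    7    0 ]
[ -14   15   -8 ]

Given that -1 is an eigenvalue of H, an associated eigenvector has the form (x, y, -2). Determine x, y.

1, 0

We need (H + 1I)v = 0.
H + 1I = [[14, -7, 7], [0, 8, 0], [-14, 15, -7]].
Row 1: (14)·x + (-7)·y + (7)·-2 = 0
Row 2: (0)·x + (8)·y + (0)·-2 = 0
Row 3: (-14)·x + (15)·y + (-7)·-2 = 0
Solving gives x = 1, y = 0.
Check: H·(1, 0, -2) = (-1, 0, 2) = -1·(1, 0, -2).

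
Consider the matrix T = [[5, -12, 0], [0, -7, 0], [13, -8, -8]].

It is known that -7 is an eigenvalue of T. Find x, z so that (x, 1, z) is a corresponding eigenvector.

1, 5

We need (T + 7I)v = 0.
T + 7I = [[12, -12, 0], [0, 0, 0], [13, -8, -1]].
Row 1: (12)·x + (-12)·1 + (0)·z = 0
Row 2: (0)·x + (0)·1 + (0)·z = 0
Row 3: (13)·x + (-8)·1 + (-1)·z = 0
Solving gives x = 1, z = 5.
Check: T·(1, 1, 5) = (-7, -7, -35) = -7·(1, 1, 5).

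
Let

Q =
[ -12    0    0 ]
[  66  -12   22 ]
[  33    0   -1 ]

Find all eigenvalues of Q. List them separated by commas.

Compute the characteristic polynomial p(r) = det(rI - Q).
Cofactor expansion gives p(r) = r^3 + 25r^2 + 168r + 144.
Since p(-12) = 0, r = -12 is a root.
Factor out (r + 12): p(r) = (r + 12)·(r^2 + 13r + 12).
The quadratic factors as (r + 12)·(r + 1).
Eigenvalues: -12, -12, -1.

-12, -12, -1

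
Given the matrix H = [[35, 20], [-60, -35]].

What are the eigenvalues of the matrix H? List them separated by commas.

-5, 5

det(H - tI) = (35 - t)(-35 - t) - (20)·(-60) = t^2 - 25.
This factors as (t + 5)·(t - 5) = 0.
Eigenvalues: -5, 5.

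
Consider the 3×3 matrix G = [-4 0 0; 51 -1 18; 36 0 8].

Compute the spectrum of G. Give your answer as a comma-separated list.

The characteristic polynomial is p(r) = det(rI - G).
Expanding along the first row, p(r) = r^3 - 3r^2 - 36r - 32.
Rational-root test: r = -4 gives p(-4) = 0.
Factor out (r + 4): p(r) = (r + 4)·(r^2 - 7r - 8).
The quadratic factors as (r + 1)·(r - 8).
Eigenvalues: -4, -1, 8.

-4, -1, 8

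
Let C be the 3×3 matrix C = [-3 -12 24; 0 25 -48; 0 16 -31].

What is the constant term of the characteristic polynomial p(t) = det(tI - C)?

p(0) = det(0·I − C) = det(−C) = (−1)^3·det(C).
det(C) = 21, so p(0) = -21.

-21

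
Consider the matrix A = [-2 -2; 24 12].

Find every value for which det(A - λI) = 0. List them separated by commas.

4, 6

det(A - λI) = (-2 - λ)(12 - λ) - (-2)·(24) = λ^2 - 10λ + 24.
This factors as (λ - 4)·(λ - 6) = 0.
Eigenvalues: 4, 6.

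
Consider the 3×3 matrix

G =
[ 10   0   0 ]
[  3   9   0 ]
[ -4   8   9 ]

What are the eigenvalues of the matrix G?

G is lower triangular, so its eigenvalues are the diagonal entries.
Diagonal: 10, 9, 9.

9, 9, 10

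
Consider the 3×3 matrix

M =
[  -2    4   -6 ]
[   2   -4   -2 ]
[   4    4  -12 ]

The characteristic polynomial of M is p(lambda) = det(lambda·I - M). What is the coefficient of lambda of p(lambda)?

p(lambda) = lambda^3 + 18·lambda^2 + 104·lambda + 192.
The coefficient of lambda is 104.

104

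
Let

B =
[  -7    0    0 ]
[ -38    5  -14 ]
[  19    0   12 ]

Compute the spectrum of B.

-7, 5, 12

Compute the characteristic polynomial p(lambda) = det(lambda·I - B).
Expanding along the first row, p(lambda) = lambda^3 - 10·lambda^2 - 59·lambda + 420.
Rational-root test: lambda = -7 gives p(-7) = 0.
Dividing by (lambda + 7) leaves lambda^2 - 17·lambda + 60.
The quadratic factors as (lambda - 5)·(lambda - 12).
Eigenvalues: -7, 5, 12.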